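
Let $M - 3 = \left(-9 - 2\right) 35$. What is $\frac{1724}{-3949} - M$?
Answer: $\frac{1506794}{3949} \approx 381.56$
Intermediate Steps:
$M = -382$ ($M = 3 + \left(-9 - 2\right) 35 = 3 - 385 = -382$)
$\frac{1724}{-3949} - M = \frac{1724}{-3949} - -382 = 1724 \left(- \frac{1}{3949}\right) + 382 = - \frac{1724}{3949} + 382 = \frac{1506794}{3949}$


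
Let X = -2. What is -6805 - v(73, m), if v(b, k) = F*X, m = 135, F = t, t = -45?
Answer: -6895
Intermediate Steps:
F = -45
v(b, k) = 90 (v(b, k) = -45*(-2) = 90)
-6805 - v(73, m) = -6805 - 1*90 = -6805 - 90 = -6895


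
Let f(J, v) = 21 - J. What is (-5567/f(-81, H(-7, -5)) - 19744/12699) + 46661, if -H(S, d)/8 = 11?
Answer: 69627671/1494 ≈ 46605.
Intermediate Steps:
H(S, d) = -88 (H(S, d) = -8*11 = -88)
(-5567/f(-81, H(-7, -5)) - 19744/12699) + 46661 = (-5567/(21 - 1*(-81)) - 19744/12699) + 46661 = (-5567/(21 + 81) - 19744*1/12699) + 46661 = (-5567/102 - 19744/12699) + 46661 = -83863/1494 + 46661 = 69627671/1494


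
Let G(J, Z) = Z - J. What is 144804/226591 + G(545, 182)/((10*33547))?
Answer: 48495145347/76014482770 ≈ 0.63797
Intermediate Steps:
144804/226591 + G(545, 182)/((10*33547)) = 144804/226591 + (182 - 1*545)/((10*33547)) = 144804*(1/226591) + (182 - 545)/335470 = 144804/226591 - 363*1/335470 = 144804/226591 - 363/335470 = 48495145347/76014482770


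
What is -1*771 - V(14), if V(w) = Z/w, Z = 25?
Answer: -10819/14 ≈ -772.79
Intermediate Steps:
V(w) = 25/w
-1*771 - V(14) = -1*771 - 25/14 = -771 - 25/14 = -10819/14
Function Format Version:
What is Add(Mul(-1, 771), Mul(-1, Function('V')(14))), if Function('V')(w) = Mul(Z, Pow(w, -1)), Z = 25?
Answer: Rational(-10819, 14) ≈ -772.79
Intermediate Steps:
Function('V')(w) = Mul(25, Pow(w, -1))
Add(Mul(-1, 771), Mul(-1, Function('V')(14))) = Add(Mul(-1, 771), Mul(-1, Mul(25, Pow(14, -1)))) = Add(-771, Mul(-1, Mul(25, Rational(1, 14)))) = Add(-771, Mul(-1, Rational(25, 14))) = Add(-771, Rational(-25, 14)) = Rational(-10819, 14)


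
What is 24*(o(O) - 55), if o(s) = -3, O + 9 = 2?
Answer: -1392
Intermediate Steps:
O = -7 (O = -9 + 2 = -7)
24*(o(O) - 55) = 24*(-3 - 55) = 24*(-58) = -1392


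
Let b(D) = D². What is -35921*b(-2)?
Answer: -143684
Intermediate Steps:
-35921*b(-2) = -35921*(-2)² = -35921*4 = -143684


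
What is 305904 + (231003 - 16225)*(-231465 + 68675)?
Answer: -34963404716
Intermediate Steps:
305904 + (231003 - 16225)*(-231465 + 68675) = 305904 + 214778*(-162790) = 305904 - 34963710620 = -34963404716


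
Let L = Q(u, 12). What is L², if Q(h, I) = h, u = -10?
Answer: 100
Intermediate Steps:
L = -10
L² = (-10)² = 100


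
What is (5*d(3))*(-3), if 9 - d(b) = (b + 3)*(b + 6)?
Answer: 675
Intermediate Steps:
d(b) = 9 - (3 + b)*(6 + b) (d(b) = 9 - (b + 3)*(b + 6) = 9 - (3 + b)*(6 + b))
(5*d(3))*(-3) = (5*(-9 - 1*3² - 9*3))*(-3) = (5*(-9 - 1*9 - 27))*(-3) = (5*(-9 - 9 - 27))*(-3) = (5*(-45))*(-3) = -225*(-3) = 675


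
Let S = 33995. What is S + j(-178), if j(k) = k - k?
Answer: 33995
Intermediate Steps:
j(k) = 0
S + j(-178) = 33995 + 0 = 33995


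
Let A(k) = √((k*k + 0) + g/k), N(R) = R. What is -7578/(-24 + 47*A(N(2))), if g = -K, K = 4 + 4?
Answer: 1263/4 ≈ 315.75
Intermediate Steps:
K = 8
g = -8 (g = -1*8 = -8)
A(k) = √(k² - 8/k) (A(k) = √((k*k + 0) - 8/k) = √((k² + 0) - 8/k) = √(k² - 8/k))
-7578/(-24 + 47*A(N(2))) = -7578/(-24 + 47*√((-8 + 2³)/2)) = -7578/(-24 + 47*√((-8 + 8)/2)) = -7578/(-24 + 47*√((½)*0)) = -7578/(-24 + 47*√0) = -7578/(-24 + 47*0) = -7578/(-24 + 0) = -7578/(-24) = -7578*(-1/24) = 1263/4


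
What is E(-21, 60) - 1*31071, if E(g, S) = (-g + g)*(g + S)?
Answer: -31071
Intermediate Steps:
E(g, S) = 0 (E(g, S) = 0*(S + g) = 0)
E(-21, 60) - 1*31071 = 0 - 1*31071 = 0 - 31071 = -31071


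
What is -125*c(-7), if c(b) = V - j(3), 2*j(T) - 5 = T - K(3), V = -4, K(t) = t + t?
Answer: 625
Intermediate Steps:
K(t) = 2*t
j(T) = -½ + T/2 (j(T) = 5/2 + (T - 2*3)/2 = 5/2 + (T - 1*6)/2 = 5/2 + (T - 6)/2 = 5/2 + (-6 + T)/2 = 5/2 + (-3 + T/2) = -½ + T/2)
c(b) = -5 (c(b) = -4 - (-½ + (½)*3) = -4 - (-½ + 3/2) = -4 - 1*1 = -4 - 1 = -5)
-125*c(-7) = -125*(-5) = 625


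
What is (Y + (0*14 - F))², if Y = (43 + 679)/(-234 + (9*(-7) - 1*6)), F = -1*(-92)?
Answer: 817845604/91809 ≈ 8908.1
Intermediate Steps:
F = 92
Y = -722/303 (Y = 722/(-234 + (-63 - 6)) = 722/(-234 - 69) = 722/(-303) = 722*(-1/303) = -722/303 ≈ -2.3828)
(Y + (0*14 - F))² = (-722/303 + (0*14 - 1*92))² = (-722/303 + (0 - 92))² = (-722/303 - 92)² = (-28598/303)² = 817845604/91809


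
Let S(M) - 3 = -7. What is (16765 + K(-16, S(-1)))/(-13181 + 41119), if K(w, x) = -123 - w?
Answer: 8329/13969 ≈ 0.59625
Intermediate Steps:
S(M) = -4 (S(M) = 3 - 7 = -4)
(16765 + K(-16, S(-1)))/(-13181 + 41119) = (16765 + (-123 - 1*(-16)))/(-13181 + 41119) = (16765 + (-123 + 16))/27938 = (16765 - 107)*(1/27938) = 16658*(1/27938) = 8329/13969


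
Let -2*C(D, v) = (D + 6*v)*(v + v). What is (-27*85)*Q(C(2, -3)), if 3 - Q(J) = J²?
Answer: 5280795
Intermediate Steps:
C(D, v) = -v*(D + 6*v) (C(D, v) = -(D + 6*v)*(v + v)/2 = -(D + 6*v)*2*v/2 = -v*(D + 6*v))
Q(J) = 3 - J²
(-27*85)*Q(C(2, -3)) = (-27*85)*(3 - (-1*(-3)*(2 + 6*(-3)))²) = -2295*(3 - (-1*(-3)*(2 - 18))²) = -2295*(3 - (-1*(-3)*(-16))²) = -2295*(3 - 1*(-48)²) = -2295*(3 - 1*2304) = -2295*(3 - 2304) = -2295*(-2301) = 5280795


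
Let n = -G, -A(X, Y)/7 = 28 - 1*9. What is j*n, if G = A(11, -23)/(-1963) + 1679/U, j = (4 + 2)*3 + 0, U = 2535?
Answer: -1676784/127595 ≈ -13.141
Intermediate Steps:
A(X, Y) = -133 (A(X, Y) = -7*(28 - 1*9) = -7*(28 - 9) = -7*19 = -133)
j = 18 (j = 6*3 + 0 = 18 + 0 = 18)
G = 279464/382785 (G = -133/(-1963) + 1679/2535 = -133*(-1/1963) + 1679*(1/2535) = 133/1963 + 1679/2535 = 279464/382785 ≈ 0.73008)
n = -279464/382785 (n = -1*279464/382785 = -279464/382785 ≈ -0.73008)
j*n = 18*(-279464/382785) = -1676784/127595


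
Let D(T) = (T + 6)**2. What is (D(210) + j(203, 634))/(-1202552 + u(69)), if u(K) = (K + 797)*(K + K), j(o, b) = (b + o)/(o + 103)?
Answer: -1586397/36823496 ≈ -0.043081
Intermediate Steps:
j(o, b) = (b + o)/(103 + o)
D(T) = (6 + T)**2
u(K) = 2*K*(797 + K) (u(K) = (797 + K)*(2*K) = 2*K*(797 + K))
(D(210) + j(203, 634))/(-1202552 + u(69)) = ((6 + 210)**2 + (634 + 203)/(103 + 203))/(-1202552 + 2*69*(797 + 69)) = (216**2 + 837/306)/(-1202552 + 2*69*866) = (46656 + (1/306)*837)/(-1202552 + 119508) = (46656 + 93/34)/(-1083044) = (1586397/34)*(-1/1083044) = -1586397/36823496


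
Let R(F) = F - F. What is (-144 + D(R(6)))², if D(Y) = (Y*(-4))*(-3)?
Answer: 20736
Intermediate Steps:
R(F) = 0
D(Y) = 12*Y (D(Y) = -4*Y*(-3) = 12*Y)
(-144 + D(R(6)))² = (-144 + 12*0)² = (-144 + 0)² = (-144)² = 20736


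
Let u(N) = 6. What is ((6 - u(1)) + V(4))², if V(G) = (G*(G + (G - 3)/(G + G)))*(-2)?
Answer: 1089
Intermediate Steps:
V(G) = -2*G*(G + (-3 + G)/(2*G)) (V(G) = (G*(G + (-3 + G)/((2*G))))*(-2) = (G*(G + (-3 + G)*(1/(2*G))))*(-2) = (G*(G + (-3 + G)/(2*G)))*(-2) = -2*G*(G + (-3 + G)/(2*G)))
((6 - u(1)) + V(4))² = ((6 - 1*6) + (3 - 1*4 - 2*4²))² = ((6 - 6) + (3 - 4 - 2*16))² = (0 + (3 - 4 - 32))² = (0 - 33)² = (-33)² = 1089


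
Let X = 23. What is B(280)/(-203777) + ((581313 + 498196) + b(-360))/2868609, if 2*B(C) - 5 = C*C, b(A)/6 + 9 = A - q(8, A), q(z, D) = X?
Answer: 214086355333/1169113072386 ≈ 0.18312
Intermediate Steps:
q(z, D) = 23
b(A) = -192 + 6*A (b(A) = -54 + 6*(A - 1*23) = -54 + 6*(A - 23) = -54 + 6*(-23 + A) = -54 + (-138 + 6*A) = -192 + 6*A)
B(C) = 5/2 + C²/2 (B(C) = 5/2 + (C*C)/2 = 5/2 + C²/2)
B(280)/(-203777) + ((581313 + 498196) + b(-360))/2868609 = (5/2 + (½)*280²)/(-203777) + ((581313 + 498196) + (-192 + 6*(-360)))/2868609 = (5/2 + (½)*78400)*(-1/203777) + (1079509 + (-192 - 2160))*(1/2868609) = (5/2 + 39200)*(-1/203777) + (1079509 - 2352)*(1/2868609) = (78405/2)*(-1/203777) + 1077157*(1/2868609) = -78405/407554 + 1077157/2868609 = 214086355333/1169113072386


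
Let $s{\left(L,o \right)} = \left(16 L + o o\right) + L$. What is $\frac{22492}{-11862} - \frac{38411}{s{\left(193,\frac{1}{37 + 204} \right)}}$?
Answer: $- \frac{5124946770791}{376744557474} \approx -13.603$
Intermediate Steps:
$s{\left(L,o \right)} = o^{2} + 17 L$ ($s{\left(L,o \right)} = \left(16 L + o^{2}\right) + L = \left(o^{2} + 16 L\right) + L = o^{2} + 17 L$)
$\frac{22492}{-11862} - \frac{38411}{s{\left(193,\frac{1}{37 + 204} \right)}} = \frac{22492}{-11862} - \frac{38411}{\left(\frac{1}{37 + 204}\right)^{2} + 17 \cdot 193} = 22492 \left(- \frac{1}{11862}\right) - \frac{38411}{\left(\frac{1}{241}\right)^{2} + 3281} = - \frac{11246}{5931} - \frac{38411}{\left(\frac{1}{241}\right)^{2} + 3281} = - \frac{11246}{5931} - \frac{38411}{\frac{1}{58081} + 3281} = - \frac{11246}{5931} - \frac{38411}{\frac{190563762}{58081}} = - \frac{11246}{5931} - \frac{2230949291}{190563762} = - \frac{5124946770791}{376744557474}$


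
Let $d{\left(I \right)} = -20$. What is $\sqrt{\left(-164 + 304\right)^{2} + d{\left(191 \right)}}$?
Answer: $2 \sqrt{4895} \approx 139.93$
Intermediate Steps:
$\sqrt{\left(-164 + 304\right)^{2} + d{\left(191 \right)}} = \sqrt{\left(-164 + 304\right)^{2} - 20} = \sqrt{140^{2} - 20} = \sqrt{19600 - 20} = \sqrt{19580} = 2 \sqrt{4895}$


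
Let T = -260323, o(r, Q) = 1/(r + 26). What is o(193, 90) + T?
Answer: -57010736/219 ≈ -2.6032e+5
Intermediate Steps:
o(r, Q) = 1/(26 + r)
o(193, 90) + T = 1/(26 + 193) - 260323 = 1/219 - 260323 = -57010736/219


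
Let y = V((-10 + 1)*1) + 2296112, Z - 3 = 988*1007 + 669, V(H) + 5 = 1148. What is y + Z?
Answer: 3292843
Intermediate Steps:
V(H) = 1143 (V(H) = -5 + 1148 = 1143)
Z = 995588 (Z = 3 + (988*1007 + 669) = 3 + (994916 + 669) = 3 + 995585 = 995588)
y = 2297255 (y = 1143 + 2296112 = 2297255)
y + Z = 2297255 + 995588 = 3292843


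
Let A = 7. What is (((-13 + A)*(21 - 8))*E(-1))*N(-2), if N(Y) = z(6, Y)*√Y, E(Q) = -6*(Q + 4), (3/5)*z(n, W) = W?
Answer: -4680*I*√2 ≈ -6618.5*I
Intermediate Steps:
z(n, W) = 5*W/3
E(Q) = -24 - 6*Q (E(Q) = -6*(4 + Q) = -24 - 6*Q)
N(Y) = 5*Y^(3/2)/3 (N(Y) = (5*Y/3)*√Y = 5*Y^(3/2)/3)
(((-13 + A)*(21 - 8))*E(-1))*N(-2) = (((-13 + 7)*(21 - 8))*(-24 - 6*(-1)))*(5*(-2)^(3/2)/3) = ((-6*13)*(-24 + 6))*(5*(-2*I*√2)/3) = (-78*(-18))*(-10*I*√2/3) = 1404*(-10*I*√2/3) = -4680*I*√2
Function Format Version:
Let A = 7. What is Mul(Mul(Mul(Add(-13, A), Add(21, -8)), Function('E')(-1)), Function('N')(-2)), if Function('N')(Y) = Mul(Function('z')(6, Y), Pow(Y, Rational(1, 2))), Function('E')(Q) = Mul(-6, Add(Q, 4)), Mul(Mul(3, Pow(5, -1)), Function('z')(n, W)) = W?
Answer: Mul(-4680, I, Pow(2, Rational(1, 2))) ≈ Mul(-6618.5, I)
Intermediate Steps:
Function('z')(n, W) = Mul(Rational(5, 3), W)
Function('E')(Q) = Add(-24, Mul(-6, Q)) (Function('E')(Q) = Mul(-6, Add(4, Q)) = Add(-24, Mul(-6, Q)))
Function('N')(Y) = Mul(Rational(5, 3), Pow(Y, Rational(3, 2))) (Function('N')(Y) = Mul(Mul(Rational(5, 3), Y), Pow(Y, Rational(1, 2))) = Mul(Rational(5, 3), Pow(Y, Rational(3, 2))))
Mul(Mul(Mul(Add(-13, A), Add(21, -8)), Function('E')(-1)), Function('N')(-2)) = Mul(Mul(Mul(Add(-13, 7), Add(21, -8)), Add(-24, Mul(-6, -1))), Mul(Rational(5, 3), Pow(-2, Rational(3, 2)))) = Mul(Mul(Mul(-6, 13), Add(-24, 6)), Mul(Rational(5, 3), Mul(-2, I, Pow(2, Rational(1, 2))))) = Mul(Mul(-78, -18), Mul(Rational(-10, 3), I, Pow(2, Rational(1, 2)))) = Mul(1404, Mul(Rational(-10, 3), I, Pow(2, Rational(1, 2)))) = Mul(-4680, I, Pow(2, Rational(1, 2)))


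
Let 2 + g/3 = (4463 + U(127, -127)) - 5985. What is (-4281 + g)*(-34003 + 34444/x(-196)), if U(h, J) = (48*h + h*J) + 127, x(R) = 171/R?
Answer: 161555109209/57 ≈ 2.8343e+9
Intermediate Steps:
U(h, J) = 127 + 48*h + J*h (U(h, J) = (48*h + J*h) + 127 = 127 + 48*h + J*h)
g = -34290 (g = -6 + 3*((4463 + (127 + 48*127 - 127*127)) - 5985) = -6 + 3*((4463 + (127 + 6096 - 16129)) - 5985) = -6 + 3*((4463 - 9906) - 5985) = -6 + 3*(-5443 - 5985) = -6 + 3*(-11428) = -6 - 34284 = -34290)
(-4281 + g)*(-34003 + 34444/x(-196)) = (-4281 - 34290)*(-34003 + 34444/((171/(-196)))) = -38571*(-34003 + 34444/((171*(-1/196)))) = -38571*(-34003 + 34444/(-171/196)) = -38571*(-34003 + 34444*(-196/171)) = -38571*(-34003 - 6751024/171) = -38571*(-12565537/171) = 161555109209/57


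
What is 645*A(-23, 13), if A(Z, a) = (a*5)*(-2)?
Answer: -83850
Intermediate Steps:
A(Z, a) = -10*a (A(Z, a) = (5*a)*(-2) = -10*a)
645*A(-23, 13) = 645*(-10*13) = 645*(-130) = -83850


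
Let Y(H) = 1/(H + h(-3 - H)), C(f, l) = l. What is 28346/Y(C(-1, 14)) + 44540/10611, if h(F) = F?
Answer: -6887738/81 ≈ -85034.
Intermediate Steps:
Y(H) = -1/3 (Y(H) = 1/(H + (-3 - H)) = 1/(-3) = -1/3)
28346/Y(C(-1, 14)) + 44540/10611 = 28346/(-1/3) + 44540/10611 = 28346*(-3) + 44540*(1/10611) = -85038 + 340/81 = -6887738/81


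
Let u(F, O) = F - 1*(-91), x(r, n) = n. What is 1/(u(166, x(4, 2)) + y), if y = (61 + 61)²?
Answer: 1/15141 ≈ 6.6046e-5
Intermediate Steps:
u(F, O) = 91 + F (u(F, O) = F + 91 = 91 + F)
y = 14884 (y = 122² = 14884)
1/(u(166, x(4, 2)) + y) = 1/((91 + 166) + 14884) = 1/(257 + 14884) = 1/15141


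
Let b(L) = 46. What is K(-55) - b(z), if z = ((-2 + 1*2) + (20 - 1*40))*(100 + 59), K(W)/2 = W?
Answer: -156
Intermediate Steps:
K(W) = 2*W
z = -3180 (z = ((-2 + 2) + (20 - 40))*159 = (0 - 20)*159 = -20*159 = -3180)
K(-55) - b(z) = 2*(-55) - 1*46 = -110 - 46 = -156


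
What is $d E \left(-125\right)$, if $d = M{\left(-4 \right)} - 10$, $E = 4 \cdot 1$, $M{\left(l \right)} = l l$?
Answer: $-3000$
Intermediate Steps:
$M{\left(l \right)} = l^{2}$
$E = 4$
$d = 6$ ($d = \left(-4\right)^{2} - 10 = 16 - 10 = 6$)
$d E \left(-125\right) = 6 \cdot 4 \left(-125\right) = 6 \left(-500\right) = -3000$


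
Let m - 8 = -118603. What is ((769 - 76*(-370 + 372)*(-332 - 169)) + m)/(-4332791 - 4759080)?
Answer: 41674/9091871 ≈ 0.0045837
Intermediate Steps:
m = -118595 (m = 8 - 118603 = -118595)
((769 - 76*(-370 + 372)*(-332 - 169)) + m)/(-4332791 - 4759080) = ((769 - 76*(-370 + 372)*(-332 - 169)) - 118595)/(-4332791 - 4759080) = ((769 - 152*(-501)) - 118595)/(-9091871) = ((769 - 76*(-1002)) - 118595)*(-1/9091871) = ((769 + 76152) - 118595)*(-1/9091871) = (76921 - 118595)*(-1/9091871) = -41674*(-1/9091871) = 41674/9091871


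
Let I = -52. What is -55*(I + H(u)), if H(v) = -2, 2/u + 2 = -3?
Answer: 2970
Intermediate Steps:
u = -⅖ (u = 2/(-2 - 3) = 2/(-5) = 2*(-⅕) = -⅖ ≈ -0.40000)
-55*(I + H(u)) = -55*(-52 - 2) = -55*(-54) = 2970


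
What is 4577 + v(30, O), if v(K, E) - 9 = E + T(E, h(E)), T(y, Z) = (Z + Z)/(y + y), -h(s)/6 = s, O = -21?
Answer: 4559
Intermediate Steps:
h(s) = -6*s
T(y, Z) = Z/y (T(y, Z) = (2*Z)/((2*y)) = (2*Z)*(1/(2*y)) = Z/y)
v(K, E) = 3 + E (v(K, E) = 9 + (E + (-6*E)/E) = 9 + (E - 6) = 9 + (-6 + E) = 3 + E)
4577 + v(30, O) = 4577 + (3 - 21) = 4577 - 18 = 4559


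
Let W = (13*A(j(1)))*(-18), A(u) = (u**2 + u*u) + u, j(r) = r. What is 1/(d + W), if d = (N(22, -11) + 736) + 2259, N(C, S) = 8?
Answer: 1/2301 ≈ 0.00043459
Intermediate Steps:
A(u) = u + 2*u**2 (A(u) = (u**2 + u**2) + u = 2*u**2 + u = u + 2*u**2)
d = 3003 (d = (8 + 736) + 2259 = 744 + 2259 = 3003)
W = -702 (W = (13*(1*(1 + 2*1)))*(-18) = (13*(1*(1 + 2)))*(-18) = (13*(1*3))*(-18) = (13*3)*(-18) = 39*(-18) = -702)
1/(d + W) = 1/(3003 - 702) = 1/2301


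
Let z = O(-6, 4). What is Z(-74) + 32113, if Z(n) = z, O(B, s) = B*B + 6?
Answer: 32155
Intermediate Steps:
O(B, s) = 6 + B² (O(B, s) = B² + 6 = 6 + B²)
z = 42 (z = 6 + (-6)² = 6 + 36 = 42)
Z(n) = 42
Z(-74) + 32113 = 42 + 32113 = 32155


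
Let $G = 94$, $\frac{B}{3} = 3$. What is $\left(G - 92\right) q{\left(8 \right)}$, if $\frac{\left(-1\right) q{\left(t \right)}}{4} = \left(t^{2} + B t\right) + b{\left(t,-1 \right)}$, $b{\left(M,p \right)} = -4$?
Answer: $-1056$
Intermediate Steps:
$B = 9$ ($B = 3 \cdot 3 = 9$)
$q{\left(t \right)} = 16 - 36 t - 4 t^{2}$ ($q{\left(t \right)} = - 4 \left(\left(t^{2} + 9 t\right) - 4\right) = - 4 \left(-4 + t^{2} + 9 t\right) = 16 - 36 t - 4 t^{2}$)
$\left(G - 92\right) q{\left(8 \right)} = \left(94 - 92\right) \left(16 - 288 - 4 \cdot 8^{2}\right) = 2 \left(16 - 288 - 256\right) = 2 \left(-528\right) = -1056$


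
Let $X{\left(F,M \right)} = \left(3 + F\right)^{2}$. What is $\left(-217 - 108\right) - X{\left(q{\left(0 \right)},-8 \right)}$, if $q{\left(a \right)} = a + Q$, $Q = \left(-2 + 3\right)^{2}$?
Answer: $-341$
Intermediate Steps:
$Q = 1$ ($Q = 1^{2} = 1$)
$q{\left(a \right)} = 1 + a$ ($q{\left(a \right)} = a + 1 = 1 + a$)
$\left(-217 - 108\right) - X{\left(q{\left(0 \right)},-8 \right)} = \left(-217 - 108\right) - \left(3 + \left(1 + 0\right)\right)^{2} = -325 - \left(3 + 1\right)^{2} = -325 - 4^{2} = -325 - 16 = -341$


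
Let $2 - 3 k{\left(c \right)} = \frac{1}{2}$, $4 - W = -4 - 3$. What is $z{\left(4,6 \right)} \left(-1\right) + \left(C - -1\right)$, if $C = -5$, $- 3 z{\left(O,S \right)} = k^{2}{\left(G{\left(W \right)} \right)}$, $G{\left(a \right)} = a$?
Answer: $- \frac{47}{12} \approx -3.9167$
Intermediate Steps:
$W = 11$ ($W = 4 - \left(-4 - 3\right) = 4 - -7 = 4 + 7 = 11$)
$k{\left(c \right)} = \frac{1}{2}$ ($k{\left(c \right)} = \frac{2}{3} - \frac{1}{3 \cdot 2} = \frac{2}{3} - \frac{1}{6} = \frac{1}{2}$)
$z{\left(O,S \right)} = - \frac{1}{12}$ ($z{\left(O,S \right)} = - \frac{1}{3 \cdot 4} = \left(- \frac{1}{3}\right) \frac{1}{4} = - \frac{1}{12}$)
$z{\left(4,6 \right)} \left(-1\right) + \left(C - -1\right) = \left(- \frac{1}{12}\right) \left(-1\right) - 4 = \frac{1}{12} + \left(-5 + 1\right) = \frac{1}{12} - 4 = - \frac{47}{12}$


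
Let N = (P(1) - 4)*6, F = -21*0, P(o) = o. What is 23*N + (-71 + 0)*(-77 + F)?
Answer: 5053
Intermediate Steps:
F = 0
N = -18 (N = (1 - 4)*6 = -3*6 = -18)
23*N + (-71 + 0)*(-77 + F) = 23*(-18) + (-71 + 0)*(-77 + 0) = -414 - 71*(-77) = -414 + 5467 = 5053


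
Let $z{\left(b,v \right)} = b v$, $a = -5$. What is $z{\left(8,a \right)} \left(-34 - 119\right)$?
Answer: $6120$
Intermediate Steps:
$z{\left(8,a \right)} \left(-34 - 119\right) = 8 \left(-5\right) \left(-34 - 119\right) = \left(-40\right) \left(-153\right) = 6120$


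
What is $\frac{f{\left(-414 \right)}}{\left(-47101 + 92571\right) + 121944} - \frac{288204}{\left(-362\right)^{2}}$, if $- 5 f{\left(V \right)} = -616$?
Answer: $- \frac{30145774897}{13711625135} \approx -2.1986$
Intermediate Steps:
$f{\left(V \right)} = \frac{616}{5}$ ($f{\left(V \right)} = \left(- \frac{1}{5}\right) \left(-616\right) = \frac{616}{5}$)
$\frac{f{\left(-414 \right)}}{\left(-47101 + 92571\right) + 121944} - \frac{288204}{\left(-362\right)^{2}} = \frac{616}{5 \left(\left(-47101 + 92571\right) + 121944\right)} - \frac{288204}{\left(-362\right)^{2}} = \frac{616}{5 \left(45470 + 121944\right)} - \frac{288204}{131044} = \frac{616}{5 \cdot 167414} - \frac{72051}{32761} = \frac{616}{5} \cdot \frac{1}{167414} - \frac{72051}{32761} = \frac{308}{418535} - \frac{72051}{32761} = - \frac{30145774897}{13711625135}$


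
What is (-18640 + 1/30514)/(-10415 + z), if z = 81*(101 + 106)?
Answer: -568780959/193824928 ≈ -2.9345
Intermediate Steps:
z = 16767 (z = 81*207 = 16767)
(-18640 + 1/30514)/(-10415 + z) = (-18640 + 1/30514)/(-10415 + 16767) = (-18640 + 1/30514)/6352 = -568780959/30514*1/6352 = -568780959/193824928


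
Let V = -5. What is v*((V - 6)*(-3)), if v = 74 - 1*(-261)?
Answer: 11055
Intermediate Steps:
v = 335 (v = 74 + 261 = 335)
v*((V - 6)*(-3)) = 335*((-5 - 6)*(-3)) = 335*(-11*(-3)) = 335*33 = 11055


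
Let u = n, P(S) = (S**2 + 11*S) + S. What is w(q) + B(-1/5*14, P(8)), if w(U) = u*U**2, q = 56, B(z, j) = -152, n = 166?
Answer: 520424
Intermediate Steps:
P(S) = S**2 + 12*S
u = 166
w(U) = 166*U**2
w(q) + B(-1/5*14, P(8)) = 166*56**2 - 152 = 166*3136 - 152 = 520576 - 152 = 520424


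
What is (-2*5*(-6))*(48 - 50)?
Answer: -120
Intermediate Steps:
(-2*5*(-6))*(48 - 50) = -10*(-6)*(-2) = 60*(-2) = -120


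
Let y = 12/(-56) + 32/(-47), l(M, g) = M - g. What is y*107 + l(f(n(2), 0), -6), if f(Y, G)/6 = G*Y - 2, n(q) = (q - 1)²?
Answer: -66971/658 ≈ -101.78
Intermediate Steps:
n(q) = (-1 + q)²
f(Y, G) = -12 + 6*G*Y (f(Y, G) = 6*(G*Y - 2) = 6*(-2 + G*Y) = -12 + 6*G*Y)
y = -589/658 (y = 12*(-1/56) + 32*(-1/47) = -3/14 - 32/47 = -589/658 ≈ -0.89514)
y*107 + l(f(n(2), 0), -6) = -589/658*107 + ((-12 + 6*0*(-1 + 2)²) - 1*(-6)) = -63023/658 + ((-12 + 6*0*1²) + 6) = -63023/658 + ((-12 + 6*0*1) + 6) = -63023/658 + ((-12 + 0) + 6) = -63023/658 + (-12 + 6) = -63023/658 - 6 = -66971/658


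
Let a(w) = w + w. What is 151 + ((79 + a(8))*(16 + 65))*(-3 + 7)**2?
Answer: 123271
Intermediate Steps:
a(w) = 2*w
151 + ((79 + a(8))*(16 + 65))*(-3 + 7)**2 = 151 + ((79 + 2*8)*(16 + 65))*(-3 + 7)**2 = 151 + ((79 + 16)*81)*4**2 = 151 + (95*81)*16 = 151 + 7695*16 = 151 + 123120 = 123271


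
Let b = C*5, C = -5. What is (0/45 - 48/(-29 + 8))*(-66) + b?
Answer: -1231/7 ≈ -175.86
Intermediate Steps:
b = -25 (b = -5*5 = -25)
(0/45 - 48/(-29 + 8))*(-66) + b = (0/45 - 48/(-29 + 8))*(-66) - 25 = (0*(1/45) - 48/(-21))*(-66) - 25 = (0 - 48*(-1/21))*(-66) - 25 = (0 + 16/7)*(-66) - 25 = (16/7)*(-66) - 25 = -1056/7 - 25 = -1231/7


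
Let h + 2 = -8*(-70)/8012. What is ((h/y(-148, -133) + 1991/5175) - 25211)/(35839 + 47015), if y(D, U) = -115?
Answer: -130660544416/429412604175 ≈ -0.30428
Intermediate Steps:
h = -3866/2003 (h = -2 - 8*(-70)/8012 = -2 + 560*(1/8012) = -2 + 140/2003 = -3866/2003 ≈ -1.9301)
((h/y(-148, -133) + 1991/5175) - 25211)/(35839 + 47015) = ((-3866/2003/(-115) + 1991/5175) - 25211)/(35839 + 47015) = ((-3866/2003*(-1/115) + 1991*(1/5175)) - 25211)/82854 = ((3866/230345 + 1991/5175) - 25211)*(1/82854) = (4161943/10365525 - 25211)*(1/82854) = -261321088832/10365525*1/82854 = -130660544416/429412604175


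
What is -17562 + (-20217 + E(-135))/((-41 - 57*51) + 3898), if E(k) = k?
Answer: -8352126/475 ≈ -17583.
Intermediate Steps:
-17562 + (-20217 + E(-135))/((-41 - 57*51) + 3898) = -17562 + (-20217 - 135)/((-41 - 57*51) + 3898) = -17562 - 20352/((-41 - 2907) + 3898) = -17562 - 20352/(-2948 + 3898) = -17562 - 20352/950 = -17562 - 20352*1/950 = -17562 - 10176/475 = -8352126/475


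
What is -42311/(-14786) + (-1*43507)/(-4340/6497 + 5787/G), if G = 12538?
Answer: 52403086684916663/248652923866 ≈ 2.1075e+5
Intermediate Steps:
-42311/(-14786) + (-1*43507)/(-4340/6497 + 5787/G) = -42311/(-14786) + (-1*43507)/(-4340/6497 + 5787/12538) = -42311*(-1/14786) - 43507/(-4340*1/6497 + 5787*(1/12538)) = 42311/14786 - 43507/(-4340/6497 + 5787/12538) = 42311/14786 - 43507/(-16816781/81459386) = 42311/14786 - 43507*(-81459386/16816781) = 42311/14786 + 3544053506702/16816781 = 52403086684916663/248652923866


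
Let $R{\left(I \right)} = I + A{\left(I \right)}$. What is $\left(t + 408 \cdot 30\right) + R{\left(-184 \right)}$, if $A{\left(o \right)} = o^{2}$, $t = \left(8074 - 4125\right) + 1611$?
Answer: $51472$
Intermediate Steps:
$t = 5560$ ($t = 3949 + 1611 = 5560$)
$R{\left(I \right)} = I + I^{2}$
$\left(t + 408 \cdot 30\right) + R{\left(-184 \right)} = \left(5560 + 408 \cdot 30\right) - 184 \left(1 - 184\right) = \left(5560 + 12240\right) - -33672 = 17800 + 33672 = 51472$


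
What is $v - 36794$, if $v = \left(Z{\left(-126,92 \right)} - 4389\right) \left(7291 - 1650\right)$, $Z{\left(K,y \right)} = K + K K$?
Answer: $64050607$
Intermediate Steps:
$Z{\left(K,y \right)} = K + K^{2}$
$v = 64087401$ ($v = \left(- 126 \left(1 - 126\right) - 4389\right) \left(7291 - 1650\right) = \left(\left(-126\right) \left(-125\right) - 4389\right) 5641 = \left(15750 - 4389\right) 5641 = 11361 \cdot 5641 = 64087401$)
$v - 36794 = 64087401 - 36794 = 64050607$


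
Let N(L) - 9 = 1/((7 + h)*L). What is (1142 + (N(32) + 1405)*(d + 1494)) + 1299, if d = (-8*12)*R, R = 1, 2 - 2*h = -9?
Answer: 395843299/200 ≈ 1.9792e+6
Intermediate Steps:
h = 11/2 (h = 1 - ½*(-9) = 1 + 9/2 = 11/2 ≈ 5.5000)
d = -96 (d = -8*12*1 = -96*1 = -96)
N(L) = 9 + 2/(25*L) (N(L) = 9 + 1/((7 + 11/2)*L) = 9 + 1/((25/2)*L) = 9 + 2/(25*L))
(1142 + (N(32) + 1405)*(d + 1494)) + 1299 = (1142 + ((9 + (2/25)/32) + 1405)*(-96 + 1494)) + 1299 = (1142 + ((9 + (2/25)*(1/32)) + 1405)*1398) + 1299 = (1142 + ((9 + 1/400) + 1405)*1398) + 1299 = (1142 + (3601/400 + 1405)*1398) + 1299 = (1142 + (565601/400)*1398) + 1299 = (1142 + 395355099/200) + 1299 = 395583499/200 + 1299 = 395843299/200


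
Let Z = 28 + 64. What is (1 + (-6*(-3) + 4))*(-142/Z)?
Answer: -71/2 ≈ -35.500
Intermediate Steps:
Z = 92
(1 + (-6*(-3) + 4))*(-142/Z) = (1 + (-6*(-3) + 4))*(-142/92) = (1 + (18 + 4))*(-142*1/92) = (1 + 22)*(-71/46) = 23*(-71/46) = -71/2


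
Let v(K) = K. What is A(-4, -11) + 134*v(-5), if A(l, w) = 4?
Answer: -666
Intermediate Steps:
A(-4, -11) + 134*v(-5) = 4 + 134*(-5) = 4 - 670 = -666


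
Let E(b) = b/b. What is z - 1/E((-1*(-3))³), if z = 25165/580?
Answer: 4917/116 ≈ 42.388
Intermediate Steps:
E(b) = 1
z = 5033/116 (z = 25165*(1/580) = 5033/116 ≈ 43.388)
z - 1/E((-1*(-3))³) = 5033/116 - 1/1 = 5033/116 - 1*1 = 5033/116 - 1 = 4917/116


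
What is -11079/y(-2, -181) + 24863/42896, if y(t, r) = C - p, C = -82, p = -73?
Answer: 52829839/42896 ≈ 1231.6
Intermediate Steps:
y(t, r) = -9 (y(t, r) = -82 - 1*(-73) = -82 + 73 = -9)
-11079/y(-2, -181) + 24863/42896 = -11079/(-9) + 24863/42896 = -11079*(-⅑) + 24863*(1/42896) = 1231 + 24863/42896 = 52829839/42896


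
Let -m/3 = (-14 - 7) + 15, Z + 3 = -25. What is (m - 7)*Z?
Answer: -308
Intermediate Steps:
Z = -28 (Z = -3 - 25 = -28)
m = 18 (m = -3*((-14 - 7) + 15) = -3*(-21 + 15) = -3*(-6) = 18)
(m - 7)*Z = (18 - 7)*(-28) = 11*(-28) = -308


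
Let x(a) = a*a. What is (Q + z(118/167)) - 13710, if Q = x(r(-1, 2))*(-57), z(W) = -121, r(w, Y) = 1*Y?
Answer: -14059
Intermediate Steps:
r(w, Y) = Y
x(a) = a²
Q = -228 (Q = 2²*(-57) = 4*(-57) = -228)
(Q + z(118/167)) - 13710 = (-228 - 121) - 13710 = -349 - 13710 = -14059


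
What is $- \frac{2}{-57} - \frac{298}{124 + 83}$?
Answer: $- \frac{5524}{3933} \approx -1.4045$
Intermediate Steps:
$- \frac{2}{-57} - \frac{298}{124 + 83} = \left(-2\right) \left(- \frac{1}{57}\right) - \frac{298}{207} = \frac{2}{57} - \frac{298}{207} = - \frac{5524}{3933}$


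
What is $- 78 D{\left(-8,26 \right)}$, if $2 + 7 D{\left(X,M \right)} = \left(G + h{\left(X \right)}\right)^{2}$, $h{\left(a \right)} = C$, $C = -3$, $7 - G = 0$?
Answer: $-156$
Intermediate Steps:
$G = 7$ ($G = 7 - 0 = 7 + 0 = 7$)
$h{\left(a \right)} = -3$
$D{\left(X,M \right)} = 2$ ($D{\left(X,M \right)} = - \frac{2}{7} + \frac{\left(7 - 3\right)^{2}}{7} = - \frac{2}{7} + \frac{4^{2}}{7} = - \frac{2}{7} + \frac{1}{7} \cdot 16 = - \frac{2}{7} + \frac{16}{7} = 2$)
$- 78 D{\left(-8,26 \right)} = \left(-78\right) 2 = -156$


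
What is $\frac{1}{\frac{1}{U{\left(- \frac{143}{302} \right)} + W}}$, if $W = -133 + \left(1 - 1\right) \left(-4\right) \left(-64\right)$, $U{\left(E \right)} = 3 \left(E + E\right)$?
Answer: $- \frac{20512}{151} \approx -135.84$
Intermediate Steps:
$U{\left(E \right)} = 6 E$ ($U{\left(E \right)} = 3 \cdot 2 E = 6 E$)
$W = -133$ ($W = -133 + 0 \left(-4\right) \left(-64\right) = -133 + 0 \left(-64\right) = -133 + 0 = -133$)
$\frac{1}{\frac{1}{U{\left(- \frac{143}{302} \right)} + W}} = \frac{1}{\frac{1}{6 \left(- \frac{143}{302}\right) - 133}} = \frac{1}{\frac{1}{- \frac{429}{151} - 133}} = \frac{1}{\frac{1}{- \frac{20512}{151}}} = \frac{1}{- \frac{151}{20512}} = - \frac{20512}{151}$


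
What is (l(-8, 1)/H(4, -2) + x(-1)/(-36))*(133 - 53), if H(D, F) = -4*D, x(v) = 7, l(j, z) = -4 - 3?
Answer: 175/9 ≈ 19.444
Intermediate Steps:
l(j, z) = -7
(l(-8, 1)/H(4, -2) + x(-1)/(-36))*(133 - 53) = (-7/((-4*4)) + 7/(-36))*(133 - 53) = (-7/(-16) + 7*(-1/36))*80 = (-7*(-1/16) - 7/36)*80 = (7/16 - 7/36)*80 = (35/144)*80 = 175/9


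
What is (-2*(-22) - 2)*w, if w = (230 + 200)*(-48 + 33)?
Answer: -270900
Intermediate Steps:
w = -6450 (w = 430*(-15) = -6450)
(-2*(-22) - 2)*w = (-2*(-22) - 2)*(-6450) = (44 - 2)*(-6450) = 42*(-6450) = -270900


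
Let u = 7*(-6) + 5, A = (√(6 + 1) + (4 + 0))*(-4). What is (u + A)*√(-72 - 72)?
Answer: I*(-636 - 48*√7) ≈ -763.0*I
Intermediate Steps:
A = -16 - 4*√7 (A = (√7 + 4)*(-4) = (4 + √7)*(-4) = -16 - 4*√7 ≈ -26.583)
u = -37 (u = -42 + 5 = -37)
(u + A)*√(-72 - 72) = (-37 + (-16 - 4*√7))*√(-72 - 72) = (-53 - 4*√7)*√(-144) = (-53 - 4*√7)*(12*I) = 12*I*(-53 - 4*√7)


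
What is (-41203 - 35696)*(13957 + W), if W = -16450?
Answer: 191709207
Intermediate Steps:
(-41203 - 35696)*(13957 + W) = (-41203 - 35696)*(13957 - 16450) = -76899*(-2493) = 191709207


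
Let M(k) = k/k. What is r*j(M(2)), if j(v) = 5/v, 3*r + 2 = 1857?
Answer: 9275/3 ≈ 3091.7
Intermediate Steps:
M(k) = 1
r = 1855/3 (r = -⅔ + (⅓)*1857 = -⅔ + 619 = 1855/3 ≈ 618.33)
r*j(M(2)) = 1855*(5/1)/3 = 1855*(5*1)/3 = (1855/3)*5 = 9275/3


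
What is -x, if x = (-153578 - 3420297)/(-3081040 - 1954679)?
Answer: -3573875/5035719 ≈ -0.70971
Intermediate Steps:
x = 3573875/5035719 (x = -3573875/(-5035719) = -3573875*(-1/5035719) = 3573875/5035719 ≈ 0.70971)
-x = -1*3573875/5035719 = -3573875/5035719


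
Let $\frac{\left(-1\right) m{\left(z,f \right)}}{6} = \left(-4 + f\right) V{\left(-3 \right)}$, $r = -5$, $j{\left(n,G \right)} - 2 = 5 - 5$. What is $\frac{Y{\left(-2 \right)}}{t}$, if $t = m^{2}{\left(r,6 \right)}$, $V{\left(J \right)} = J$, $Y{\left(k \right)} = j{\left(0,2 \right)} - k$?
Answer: $\frac{1}{324} \approx 0.0030864$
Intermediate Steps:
$j{\left(n,G \right)} = 2$ ($j{\left(n,G \right)} = 2 + \left(5 - 5\right) = 2 + 0 = 2$)
$Y{\left(k \right)} = 2 - k$
$m{\left(z,f \right)} = -72 + 18 f$ ($m{\left(z,f \right)} = - 6 \left(-4 + f\right) \left(-3\right) = - 6 \left(12 - 3 f\right) = -72 + 18 f$)
$t = 1296$ ($t = \left(-72 + 18 \cdot 6\right)^{2} = \left(-72 + 108\right)^{2} = 36^{2} = 1296$)
$\frac{Y{\left(-2 \right)}}{t} = \frac{2 - -2}{1296} = \left(2 + 2\right) \frac{1}{1296} = 4 \cdot \frac{1}{1296} = \frac{1}{324}$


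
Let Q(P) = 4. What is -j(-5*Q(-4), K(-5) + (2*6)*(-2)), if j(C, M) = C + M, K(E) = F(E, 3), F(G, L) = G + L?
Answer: 46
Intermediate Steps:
K(E) = 3 + E (K(E) = E + 3 = 3 + E)
-j(-5*Q(-4), K(-5) + (2*6)*(-2)) = -(-5*4 + ((3 - 5) + (2*6)*(-2))) = -(-20 + (-2 + 12*(-2))) = -(-20 + (-2 - 24)) = -(-20 - 26) = -1*(-46) = 46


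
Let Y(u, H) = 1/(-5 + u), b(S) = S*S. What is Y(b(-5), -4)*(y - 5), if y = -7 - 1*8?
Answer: -1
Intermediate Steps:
y = -15 (y = -7 - 8 = -15)
b(S) = S²
Y(b(-5), -4)*(y - 5) = (-15 - 5)/(-5 + (-5)²) = -20/(-5 + 25) = -20/20 = (1/20)*(-20) = -1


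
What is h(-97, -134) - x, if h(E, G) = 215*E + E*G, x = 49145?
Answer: -57002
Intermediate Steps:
h(-97, -134) - x = -97*(215 - 134) - 1*49145 = -97*81 - 49145 = -7857 - 49145 = -57002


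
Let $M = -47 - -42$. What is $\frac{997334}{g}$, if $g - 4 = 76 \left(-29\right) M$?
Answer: $\frac{38359}{424} \approx 90.469$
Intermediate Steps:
$M = -5$ ($M = -47 + 42 = -5$)
$g = 11024$ ($g = 4 + 76 \left(-29\right) \left(-5\right) = 4 - -11020 = 4 + 11020 = 11024$)
$\frac{997334}{g} = \frac{997334}{11024} = 997334 \cdot \frac{1}{11024} = \frac{38359}{424}$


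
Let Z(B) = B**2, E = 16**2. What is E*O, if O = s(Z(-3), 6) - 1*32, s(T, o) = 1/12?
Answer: -24512/3 ≈ -8170.7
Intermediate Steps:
E = 256
s(T, o) = 1/12
O = -383/12 (O = 1/12 - 1*32 = 1/12 - 32 = -383/12 ≈ -31.917)
E*O = 256*(-383/12) = -24512/3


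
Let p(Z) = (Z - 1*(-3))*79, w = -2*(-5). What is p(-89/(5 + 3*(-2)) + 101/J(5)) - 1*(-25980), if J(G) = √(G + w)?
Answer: 33248 + 7979*√15/15 ≈ 35308.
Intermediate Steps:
w = 10
J(G) = √(10 + G) (J(G) = √(G + 10) = √(10 + G))
p(Z) = 237 + 79*Z (p(Z) = (Z + 3)*79 = (3 + Z)*79 = 237 + 79*Z)
p(-89/(5 + 3*(-2)) + 101/J(5)) - 1*(-25980) = (237 + 79*(-89/(5 + 3*(-2)) + 101/(√(10 + 5)))) - 1*(-25980) = (237 + 79*(-89/(5 - 6) + 101/(√15))) + 25980 = (237 + 79*(-89/(-1) + 101*(√15/15))) + 25980 = (237 + 79*(-89*(-1) + 101*√15/15)) + 25980 = (237 + 79*(89 + 101*√15/15)) + 25980 = (237 + (7031 + 7979*√15/15)) + 25980 = (7268 + 7979*√15/15) + 25980 = 33248 + 7979*√15/15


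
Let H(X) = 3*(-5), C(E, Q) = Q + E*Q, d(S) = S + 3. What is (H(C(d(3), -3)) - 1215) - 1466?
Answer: -2696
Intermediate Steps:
d(S) = 3 + S
H(X) = -15
(H(C(d(3), -3)) - 1215) - 1466 = (-15 - 1215) - 1466 = -1230 - 1466 = -2696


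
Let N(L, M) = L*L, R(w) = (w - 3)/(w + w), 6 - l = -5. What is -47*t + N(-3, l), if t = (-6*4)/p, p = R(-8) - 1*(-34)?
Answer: 7681/185 ≈ 41.519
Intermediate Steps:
l = 11 (l = 6 - 1*(-5) = 6 + 5 = 11)
R(w) = (-3 + w)/(2*w) (R(w) = (-3 + w)/((2*w)) = (-3 + w)*(1/(2*w)) = (-3 + w)/(2*w))
N(L, M) = L**2
p = 555/16 (p = (1/2)*(-3 - 8)/(-8) - 1*(-34) = (1/2)*(-1/8)*(-11) + 34 = 11/16 + 34 = 555/16 ≈ 34.688)
t = -128/185 (t = (-6*4)/(555/16) = -24*16/555 = -128/185 ≈ -0.69189)
-47*t + N(-3, l) = -47*(-128/185) + (-3)**2 = 6016/185 + 9 = 7681/185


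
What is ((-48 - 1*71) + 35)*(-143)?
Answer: 12012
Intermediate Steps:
((-48 - 1*71) + 35)*(-143) = ((-48 - 71) + 35)*(-143) = (-119 + 35)*(-143) = -84*(-143) = 12012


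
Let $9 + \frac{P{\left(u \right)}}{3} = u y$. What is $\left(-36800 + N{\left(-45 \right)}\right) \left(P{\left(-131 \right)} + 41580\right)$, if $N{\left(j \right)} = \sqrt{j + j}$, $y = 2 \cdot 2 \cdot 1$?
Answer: $-1471300800 + 119943 i \sqrt{10} \approx -1.4713 \cdot 10^{9} + 3.7929 \cdot 10^{5} i$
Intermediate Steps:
$y = 4$ ($y = 4 \cdot 1 = 4$)
$N{\left(j \right)} = \sqrt{2} \sqrt{j}$ ($N{\left(j \right)} = \sqrt{2 j} = \sqrt{2} \sqrt{j}$)
$P{\left(u \right)} = -27 + 12 u$ ($P{\left(u \right)} = -27 + 3 u 4 = -27 + 3 \cdot 4 u = -27 + 12 u$)
$\left(-36800 + N{\left(-45 \right)}\right) \left(P{\left(-131 \right)} + 41580\right) = \left(-36800 + \sqrt{2} \sqrt{-45}\right) \left(\left(-27 + 12 \left(-131\right)\right) + 41580\right) = \left(-36800 + \sqrt{2} \cdot 3 i \sqrt{5}\right) \left(\left(-27 - 1572\right) + 41580\right) = \left(-36800 + 3 i \sqrt{10}\right) \left(-1599 + 41580\right) = \left(-36800 + 3 i \sqrt{10}\right) 39981 = -1471300800 + 119943 i \sqrt{10}$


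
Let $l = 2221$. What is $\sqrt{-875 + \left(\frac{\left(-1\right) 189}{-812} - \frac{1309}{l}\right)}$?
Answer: $\frac{3 i \sqrt{1613970576577}}{128818} \approx 29.586 i$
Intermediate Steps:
$\sqrt{-875 + \left(\frac{\left(-1\right) 189}{-812} - \frac{1309}{l}\right)} = \sqrt{-875 - \left(\frac{1309}{2221} - \frac{\left(-1\right) 189}{-812}\right)} = \sqrt{-875 - \frac{91877}{257636}} = \sqrt{- \frac{225523377}{257636}} = \frac{3 i \sqrt{1613970576577}}{128818}$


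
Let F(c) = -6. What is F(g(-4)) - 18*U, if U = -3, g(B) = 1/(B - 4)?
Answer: 48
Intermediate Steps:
g(B) = 1/(-4 + B)
F(g(-4)) - 18*U = -6 - 18*(-3) = -6 + 54 = 48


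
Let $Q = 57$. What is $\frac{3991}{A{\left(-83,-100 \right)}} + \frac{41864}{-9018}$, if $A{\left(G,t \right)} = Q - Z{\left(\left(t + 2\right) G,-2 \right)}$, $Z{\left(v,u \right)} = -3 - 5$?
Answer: $\frac{1279603}{22545} \approx 56.758$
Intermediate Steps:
$Z{\left(v,u \right)} = -8$ ($Z{\left(v,u \right)} = -3 - 5 = -8$)
$A{\left(G,t \right)} = 65$ ($A{\left(G,t \right)} = 57 - -8 = 57 + 8 = 65$)
$\frac{3991}{A{\left(-83,-100 \right)}} + \frac{41864}{-9018} = \frac{3991}{65} + \frac{41864}{-9018} = 3991 \cdot \frac{1}{65} + 41864 \left(- \frac{1}{9018}\right) = \frac{307}{5} - \frac{20932}{4509} = \frac{1279603}{22545}$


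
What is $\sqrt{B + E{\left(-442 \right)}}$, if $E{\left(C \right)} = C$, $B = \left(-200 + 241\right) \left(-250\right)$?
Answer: $18 i \sqrt{33} \approx 103.4 i$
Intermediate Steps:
$B = -10250$ ($B = 41 \left(-250\right) = -10250$)
$\sqrt{B + E{\left(-442 \right)}} = \sqrt{-10250 - 442} = \sqrt{-10692} = 18 i \sqrt{33}$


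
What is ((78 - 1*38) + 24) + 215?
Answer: 279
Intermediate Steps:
((78 - 1*38) + 24) + 215 = ((78 - 38) + 24) + 215 = (40 + 24) + 215 = 64 + 215 = 279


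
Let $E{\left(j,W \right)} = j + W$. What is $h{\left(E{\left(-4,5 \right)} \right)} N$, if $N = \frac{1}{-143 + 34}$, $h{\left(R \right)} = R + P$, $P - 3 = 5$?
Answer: $- \frac{9}{109} \approx -0.082569$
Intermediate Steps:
$P = 8$ ($P = 3 + 5 = 8$)
$E{\left(j,W \right)} = W + j$
$h{\left(R \right)} = 8 + R$ ($h{\left(R \right)} = R + 8 = 8 + R$)
$N = - \frac{1}{109}$ ($N = \frac{1}{-109} = - \frac{1}{109} \approx -0.0091743$)
$h{\left(E{\left(-4,5 \right)} \right)} N = \left(8 + \left(5 - 4\right)\right) \left(- \frac{1}{109}\right) = \left(8 + 1\right) \left(- \frac{1}{109}\right) = 9 \left(- \frac{1}{109}\right) = - \frac{9}{109}$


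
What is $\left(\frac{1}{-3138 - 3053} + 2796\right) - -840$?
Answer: $\frac{22510475}{6191} \approx 3636.0$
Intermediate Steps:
$\left(\frac{1}{-3138 - 3053} + 2796\right) - -840 = \left(\frac{1}{-6191} + 2796\right) + 840 = \left(- \frac{1}{6191} + 2796\right) + 840 = \frac{17310035}{6191} + 840 = \frac{22510475}{6191}$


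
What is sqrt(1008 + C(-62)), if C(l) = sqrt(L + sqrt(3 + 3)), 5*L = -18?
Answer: sqrt(25200 + 5*I*sqrt(5)*sqrt(18 - 5*sqrt(6)))/5 ≈ 31.749 + 0.016892*I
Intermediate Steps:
L = -18/5 (L = (1/5)*(-18) = -18/5 ≈ -3.6000)
C(l) = sqrt(-18/5 + sqrt(6)) (C(l) = sqrt(-18/5 + sqrt(3 + 3)) = sqrt(-18/5 + sqrt(6)))
sqrt(1008 + C(-62)) = sqrt(1008 + sqrt(-90 + 25*sqrt(6))/5)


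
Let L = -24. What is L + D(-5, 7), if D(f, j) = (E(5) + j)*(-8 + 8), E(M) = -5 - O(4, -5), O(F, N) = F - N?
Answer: -24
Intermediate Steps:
E(M) = -14 (E(M) = -5 - (4 - 1*(-5)) = -5 - (4 + 5) = -5 - 1*9 = -5 - 9 = -14)
D(f, j) = 0 (D(f, j) = (-14 + j)*(-8 + 8) = (-14 + j)*0 = 0)
L + D(-5, 7) = -24 + 0 = -24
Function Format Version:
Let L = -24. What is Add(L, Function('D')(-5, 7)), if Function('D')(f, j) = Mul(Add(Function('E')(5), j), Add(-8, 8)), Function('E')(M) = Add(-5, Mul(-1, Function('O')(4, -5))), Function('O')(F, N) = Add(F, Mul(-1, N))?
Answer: -24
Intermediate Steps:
Function('E')(M) = -14 (Function('E')(M) = Add(-5, Mul(-1, Add(4, Mul(-1, -5)))) = Add(-5, Mul(-1, Add(4, 5))) = Add(-5, Mul(-1, 9)) = Add(-5, -9) = -14)
Function('D')(f, j) = 0 (Function('D')(f, j) = Mul(Add(-14, j), Add(-8, 8)) = Mul(Add(-14, j), 0) = 0)
Add(L, Function('D')(-5, 7)) = Add(-24, 0) = -24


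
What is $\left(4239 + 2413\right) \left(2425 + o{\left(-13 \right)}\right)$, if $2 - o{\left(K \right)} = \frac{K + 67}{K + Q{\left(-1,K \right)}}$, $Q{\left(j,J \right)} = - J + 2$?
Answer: $15964800$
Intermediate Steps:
$Q{\left(j,J \right)} = 2 - J$
$o{\left(K \right)} = - \frac{63}{2} - \frac{K}{2}$ ($o{\left(K \right)} = 2 - \frac{K + 67}{K - \left(-2 + K\right)} = 2 - \frac{67 + K}{2} = 2 - \left(67 + K\right) \frac{1}{2} = 2 - \left(\frac{67}{2} + \frac{K}{2}\right) = - \frac{63}{2} - \frac{K}{2}$)
$\left(4239 + 2413\right) \left(2425 + o{\left(-13 \right)}\right) = \left(4239 + 2413\right) \left(2425 - 25\right) = 6652 \left(2425 + \left(- \frac{63}{2} + \frac{13}{2}\right)\right) = 6652 \left(2425 - 25\right) = 6652 \cdot 2400 = 15964800$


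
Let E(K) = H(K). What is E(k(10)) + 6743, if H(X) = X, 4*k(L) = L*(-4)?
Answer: 6733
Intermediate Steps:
k(L) = -L (k(L) = (L*(-4))/4 = (-4*L)/4 = -L)
E(K) = K
E(k(10)) + 6743 = -1*10 + 6743 = -10 + 6743 = 6733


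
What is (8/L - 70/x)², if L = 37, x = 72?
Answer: 1014049/1774224 ≈ 0.57154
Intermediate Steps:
(8/L - 70/x)² = (8/37 - 70/72)² = (8*(1/37) - 70*1/72)² = (8/37 - 35/36)² = (-1007/1332)² = 1014049/1774224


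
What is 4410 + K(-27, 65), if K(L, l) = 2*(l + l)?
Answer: 4670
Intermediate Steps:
K(L, l) = 4*l (K(L, l) = 2*(2*l) = 4*l)
4410 + K(-27, 65) = 4410 + 4*65 = 4410 + 260 = 4670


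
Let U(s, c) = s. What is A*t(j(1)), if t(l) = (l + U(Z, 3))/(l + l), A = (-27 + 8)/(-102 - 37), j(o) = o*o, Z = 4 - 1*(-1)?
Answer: 57/139 ≈ 0.41007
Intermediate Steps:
Z = 5 (Z = 4 + 1 = 5)
j(o) = o²
A = 19/139 (A = -19/(-139) = -19*(-1/139) = 19/139 ≈ 0.13669)
t(l) = (5 + l)/(2*l) (t(l) = (l + 5)/(l + l) = (5 + l)/((2*l)) = (5 + l)*(1/(2*l)) = (5 + l)/(2*l))
A*t(j(1)) = 19*((5 + 1²)/(2*(1²)))/139 = 19*((½)*(5 + 1)/1)/139 = 19*((½)*1*6)/139 = (19/139)*3 = 57/139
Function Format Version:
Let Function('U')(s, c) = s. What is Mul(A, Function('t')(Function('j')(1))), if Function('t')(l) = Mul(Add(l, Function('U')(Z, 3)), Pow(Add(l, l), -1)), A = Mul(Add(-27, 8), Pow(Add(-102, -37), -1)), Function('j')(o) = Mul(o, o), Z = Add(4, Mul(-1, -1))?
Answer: Rational(57, 139) ≈ 0.41007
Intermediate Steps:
Z = 5 (Z = Add(4, 1) = 5)
Function('j')(o) = Pow(o, 2)
A = Rational(19, 139) (A = Mul(-19, Pow(-139, -1)) = Mul(-19, Rational(-1, 139)) = Rational(19, 139) ≈ 0.13669)
Function('t')(l) = Mul(Rational(1, 2), Pow(l, -1), Add(5, l)) (Function('t')(l) = Mul(Add(l, 5), Pow(Add(l, l), -1)) = Mul(Add(5, l), Pow(Mul(2, l), -1)) = Mul(Add(5, l), Mul(Rational(1, 2), Pow(l, -1))) = Mul(Rational(1, 2), Pow(l, -1), Add(5, l)))
Mul(A, Function('t')(Function('j')(1))) = Mul(Rational(19, 139), Mul(Rational(1, 2), Pow(Pow(1, 2), -1), Add(5, Pow(1, 2)))) = Mul(Rational(19, 139), Mul(Rational(1, 2), Pow(1, -1), Add(5, 1))) = Mul(Rational(19, 139), Mul(Rational(1, 2), 1, 6)) = Mul(Rational(19, 139), 3) = Rational(57, 139)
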